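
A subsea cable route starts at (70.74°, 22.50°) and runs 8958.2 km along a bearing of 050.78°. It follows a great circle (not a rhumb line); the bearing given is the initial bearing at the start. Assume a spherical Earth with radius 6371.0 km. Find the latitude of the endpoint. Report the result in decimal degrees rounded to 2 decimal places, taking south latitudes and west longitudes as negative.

δ = 8958.2/6371 = 1.406090 rad (80.5630°).
With φ₁ = 70.74° = 1.234646 rad and θ = 50.78° = 0.886278 rad:
Applying the spherical law of cosines for sides, sin φ₂ = sin φ₁ cos δ + cos φ₁ sin δ cos θ = 0.360531, so φ₂ = 21.13°.
For the longitude increment, Δλ = atan2( sin θ sin δ cos φ₁, cos δ − sin φ₁ sin φ₂ ) = atan2(0.252088, -0.176390) = 124.98°.
Hence λ₂ = 22.50° + 124.98° = 147.48°.

latitude 21.13°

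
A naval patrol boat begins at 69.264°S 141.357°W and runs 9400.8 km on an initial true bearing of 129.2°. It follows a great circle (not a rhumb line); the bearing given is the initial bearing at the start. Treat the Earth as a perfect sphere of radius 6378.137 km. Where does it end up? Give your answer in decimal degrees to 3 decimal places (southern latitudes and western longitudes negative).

latitude -18.252°, longitude -15.666°

δ = 9400.8/6378.137 = 1.473910 rad (84.4488°).
With φ₁ = -69.264° = -1.208885 rad and θ = 129.2° = 2.254965 rad:
Applying the spherical law of cosines for sides, sin φ₂ = sin φ₁ cos δ + cos φ₁ sin δ cos θ = -0.313197, so φ₂ = -18.252°.
Δλ = atan2( sin θ sin δ cos φ₁ , cos δ − sin φ₁ sin φ₂ ) = atan2(0.273092, -0.196174) = 2.193727 rad = 125.691°.
λ₂ = -141.357° + 125.691° = -15.666°.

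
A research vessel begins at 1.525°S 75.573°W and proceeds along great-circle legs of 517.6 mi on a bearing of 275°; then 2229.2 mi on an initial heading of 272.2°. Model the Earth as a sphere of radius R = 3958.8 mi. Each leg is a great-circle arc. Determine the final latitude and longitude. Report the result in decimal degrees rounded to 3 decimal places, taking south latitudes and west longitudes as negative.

Apply the spherical direct solution leg by leg, carrying full precision between legs.
Leg 1: from (-1.525°, -75.573°), δ = 517.6/3958.8 = 0.130747 rad, θ = 275° → φ = -0.861°, λ = -83.036°.
Leg 2: from (-0.861°, -83.036°), δ = 2229.2/3958.8 = 0.563100 rad, θ = 272.2° → φ = 0.446°, λ = -115.274°.

latitude 0.446°, longitude -115.274°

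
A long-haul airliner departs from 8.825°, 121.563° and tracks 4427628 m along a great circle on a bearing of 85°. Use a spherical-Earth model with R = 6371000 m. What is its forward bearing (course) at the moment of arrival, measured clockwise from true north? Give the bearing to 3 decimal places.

Central angle δ = d/R = 0.694966 rad.
Converting: φ₁ = 0.154025 rad, θ = 1.483530 rad.
Destination latitude: φ₂ = arcsin( sin φ₁ cos δ + cos φ₁ sin δ cos θ ) = arcsin(0.172986) = 9.961°.
Then Δλ = atan2(0.630370, 0.741536) = 0.704545 rad, from sin θ sin δ cos φ₁ over cos δ − sin φ₁ sin φ₂.
λ₂ = 121.563° + 40.367° = 161.930°.
The forward bearing on arrival equals the back-azimuth from the destination plus 180°.
Back-azimuth from P₂ (9.961°, 161.930°) to P₁ (8.825°, 121.563°), with Δλ' = λ₁ − λ₂ = -40.367°: atan2( sin Δλ' cos φ₁ , cos φ₂ sin φ₁ − sin φ₂ cos φ₁ cos Δλ' ) = 271.867°.
Final bearing = (271.867° + 180°) mod 360° = 91.867°.

final bearing 91.867°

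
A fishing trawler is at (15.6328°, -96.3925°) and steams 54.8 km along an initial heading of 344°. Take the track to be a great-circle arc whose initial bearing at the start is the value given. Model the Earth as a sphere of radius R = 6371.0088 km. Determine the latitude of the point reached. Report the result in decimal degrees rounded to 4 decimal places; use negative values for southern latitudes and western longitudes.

Central angle δ = d/R = 0.008601 rad.
Start latitude φ₁ = 0.272844 rad; initial bearing θ = 6.003933 rad.
sin φ₂ = sin φ₁ cos δ + cos φ₁ sin δ cos θ = (0.269471)(0.999963) + (0.963008)(0.008601)(0.961262) = 0.277423
φ₂ = asin(0.277423) = 0.281111 rad = 16.1065°.
Δλ = atan2( sin θ sin δ cos φ₁ , cos δ − sin φ₁ sin φ₂ ) = atan2(-0.002283, 0.925205) = -0.002468 rad = -0.1414°.
Hence λ₂ = -96.3925° + -0.1414° = -96.5339°.

latitude 16.1065°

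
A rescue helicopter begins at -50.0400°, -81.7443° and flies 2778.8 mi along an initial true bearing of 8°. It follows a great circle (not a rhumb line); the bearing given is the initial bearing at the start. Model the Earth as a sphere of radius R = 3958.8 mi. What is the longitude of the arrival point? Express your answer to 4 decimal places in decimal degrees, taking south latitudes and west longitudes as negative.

Angular distance δ = d/R = 2778.8 / 3958.8 = 0.701930 rad.
Converting: φ₁ = -0.873363 rad, θ = 0.139626 rad.
Destination latitude: φ₂ = arcsin( sin φ₁ cos δ + cos φ₁ sin δ cos θ ) = arcsin(-0.174630) = -10.0571°.
For the longitude increment, Δλ = atan2( sin θ sin δ cos φ₁, cos δ − sin φ₁ sin φ₂ ) = atan2(0.057715, 0.629745) = 5.2364°.
λ₂ = λ₁ + Δλ = -76.5079°.

longitude -76.5079°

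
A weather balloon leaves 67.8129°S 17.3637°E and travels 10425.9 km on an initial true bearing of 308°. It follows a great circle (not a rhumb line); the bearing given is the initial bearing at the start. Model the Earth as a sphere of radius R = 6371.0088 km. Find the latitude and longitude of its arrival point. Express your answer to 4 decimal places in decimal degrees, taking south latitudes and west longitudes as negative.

latitude 17.0227°, longitude -37.9560°

The arc subtends δ = 10425.9/6371.0088 = 1.636460 rad at the centre.
Start latitude φ₁ = -1.183558 rad; initial bearing θ = 5.375614 rad.
Destination latitude: φ₂ = arcsin( sin φ₁ cos δ + cos φ₁ sin δ cos θ ) = arcsin(0.292750) = 17.0227°.
Δλ = atan2( sin θ sin δ cos φ₁ , cos δ − sin φ₁ sin φ₂ ) = atan2(-0.296937, 0.205458) = -0.965512 rad = -55.3197°.
λ₂ = λ₁ + Δλ = -37.9560°.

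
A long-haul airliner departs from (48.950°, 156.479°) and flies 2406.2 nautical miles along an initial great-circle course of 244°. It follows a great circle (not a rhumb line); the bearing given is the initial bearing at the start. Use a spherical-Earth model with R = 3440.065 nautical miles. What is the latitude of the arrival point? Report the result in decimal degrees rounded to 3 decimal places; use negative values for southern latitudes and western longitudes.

Central angle δ = d/R = 0.699464 rad.
Converting: φ₁ = 0.854339 rad, θ = 4.258603 rad.
Destination latitude: φ₂ = arcsin( sin φ₁ cos δ + cos φ₁ sin δ cos θ ) = arcsin(0.391713) = 23.061°.
Then Δλ = atan2(-0.380010, 0.469782) = -0.680148 rad, from sin θ sin δ cos φ₁ over cos δ − sin φ₁ sin φ₂.
Hence λ₂ = 156.479° + -38.970° = 117.509°.

latitude 23.061°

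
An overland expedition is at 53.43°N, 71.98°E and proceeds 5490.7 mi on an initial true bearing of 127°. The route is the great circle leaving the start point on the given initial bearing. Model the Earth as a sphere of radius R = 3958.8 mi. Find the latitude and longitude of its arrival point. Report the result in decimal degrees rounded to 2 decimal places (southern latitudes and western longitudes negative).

Angular distance δ = d/R = 5490.7 / 3958.8 = 1.386961 rad.
With φ₁ = 53.43° = 0.932529 rad and θ = 127° = 2.216568 rad:
sin φ₂ = sin φ₁ cos δ + cos φ₁ sin δ cos θ = (0.803130)(0.182802) + (0.595804)(0.983150)(-0.601815) = -0.205709
φ₂ = asin(-0.205709) = -0.207188 rad = -11.87°.
Then Δλ = atan2(0.467813, 0.348013) = 0.931202 rad, from sin θ sin δ cos φ₁ over cos δ − sin φ₁ sin φ₂.
λ₂ = 71.98° + 53.35° = 125.33°.

latitude -11.87°, longitude 125.33°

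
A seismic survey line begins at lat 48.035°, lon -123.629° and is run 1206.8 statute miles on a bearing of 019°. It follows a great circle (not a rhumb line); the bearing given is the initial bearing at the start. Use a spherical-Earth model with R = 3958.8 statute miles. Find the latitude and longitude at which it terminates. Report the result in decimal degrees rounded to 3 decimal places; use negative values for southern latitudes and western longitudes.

The arc subtends δ = 1206.8/3958.8 = 0.304840 rad at the centre.
Start latitude φ₁ = 0.838369 rad; initial bearing θ = 0.331613 rad.
Applying the spherical law of cosines for sides, sin φ₂ = sin φ₁ cos δ + cos φ₁ sin δ cos θ = 0.899035, so φ₂ = 64.031°.
Then Δλ = atan2(0.065341, 0.285415) = 0.225054 rad, from sin θ sin δ cos φ₁ over cos δ − sin φ₁ sin φ₂.
λ₂ = λ₁ + Δλ = -110.734°.

latitude 64.031°, longitude -110.734°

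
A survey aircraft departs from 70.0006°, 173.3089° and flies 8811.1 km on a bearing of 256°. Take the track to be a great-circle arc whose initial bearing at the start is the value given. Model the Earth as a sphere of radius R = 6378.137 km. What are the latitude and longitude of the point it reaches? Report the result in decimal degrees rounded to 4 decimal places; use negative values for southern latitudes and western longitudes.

The arc subtends δ = 8811.1/6378.137 = 1.381454 rad at the centre.
Start latitude φ₁ = 1.221741 rad; initial bearing θ = 4.468043 rad.
Applying the spherical law of cosines for sides, sin φ₂ = sin φ₁ cos δ + cos φ₁ sin δ cos θ = 0.095602, so φ₂ = 5.4860°.
Δλ = atan2( sin θ sin δ cos φ₁ , cos δ − sin φ₁ sin φ₂ ) = atan2(-0.325920, 0.098376) = -1.277651 rad = -73.2040°.
λ₂ = 173.3089° + -73.2040° = 100.1049°.

latitude 5.4860°, longitude 100.1049°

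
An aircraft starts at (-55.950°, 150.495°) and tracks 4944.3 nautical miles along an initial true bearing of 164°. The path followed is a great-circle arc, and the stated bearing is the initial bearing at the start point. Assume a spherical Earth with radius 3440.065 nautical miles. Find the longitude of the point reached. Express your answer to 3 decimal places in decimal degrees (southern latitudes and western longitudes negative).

longitude -50.420°

The arc subtends δ = 4944.3/3440.065 = 1.437269 rad at the centre.
Converting: φ₁ = -0.976512 rad, θ = 2.862340 rad.
Destination latitude: φ₂ = arcsin( sin φ₁ cos δ + cos φ₁ sin δ cos θ ) = arcsin(-0.643740) = -40.071°.
For the longitude increment, Δλ = atan2( sin θ sin δ cos φ₁, cos δ − sin φ₁ sin φ₂ ) = atan2(0.152960, -0.400240) = 159.085°.
λ₂ = 150.495° + 159.085° = 309.580°, normalized to (−180°, 180°] → -50.420°.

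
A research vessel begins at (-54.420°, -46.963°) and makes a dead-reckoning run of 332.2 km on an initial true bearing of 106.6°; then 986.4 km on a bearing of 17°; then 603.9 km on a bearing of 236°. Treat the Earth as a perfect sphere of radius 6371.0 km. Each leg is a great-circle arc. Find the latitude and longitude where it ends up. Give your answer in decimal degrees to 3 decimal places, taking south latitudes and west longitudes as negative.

latitude -49.456°, longitude -45.115°

Apply the spherical direct solution leg by leg, carrying full precision between legs.
Leg 1: from (-54.420°, -46.963°), δ = 332.2/6371 = 0.052143 rad, θ = 106.6° → φ = -55.171°, λ = -41.946°.
Leg 2: from (-55.171°, -41.946°), δ = 986.4/6371 = 0.154827 rad, θ = 17° → φ = -46.620°, λ = -38.182°.
Leg 3: from (-46.620°, -38.182°), δ = 603.9/6371 = 0.094789 rad, θ = 236° → φ = -49.456°, λ = -45.115°.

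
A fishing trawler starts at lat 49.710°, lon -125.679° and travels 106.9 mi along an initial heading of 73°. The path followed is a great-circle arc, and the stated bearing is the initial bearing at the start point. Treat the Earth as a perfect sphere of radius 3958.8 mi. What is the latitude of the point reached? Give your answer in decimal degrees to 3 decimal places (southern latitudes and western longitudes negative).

latitude 50.140°

Angular distance δ = d/R = 106.9 / 3958.8 = 0.027003 rad.
Converting: φ₁ = 0.867603 rad, θ = 1.274090 rad.
sin φ₂ = sin φ₁ cos δ + cos φ₁ sin δ cos θ = (0.762781)(0.999635) + (0.646657)(0.027000)(0.292372) = 0.767608
φ₂ = asin(0.767608) = 0.875100 rad = 50.140°.
Then Δλ = atan2(0.016697, 0.414119) = 0.040297 rad, from sin θ sin δ cos φ₁ over cos δ − sin φ₁ sin φ₂.
Hence λ₂ = -125.679° + 2.309° = -123.370°.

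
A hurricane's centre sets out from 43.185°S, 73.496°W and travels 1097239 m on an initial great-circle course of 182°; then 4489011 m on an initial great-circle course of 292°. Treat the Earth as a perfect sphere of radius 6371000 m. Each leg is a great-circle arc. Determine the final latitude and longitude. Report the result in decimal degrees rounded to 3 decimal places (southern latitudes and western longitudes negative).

Apply the spherical direct solution leg by leg, carrying full precision between legs.
Leg 1: from (-43.185°, -73.496°), δ = 1097239/6371000 = 0.172224 rad, θ = 182° → φ = -53.045°, λ = -74.066°.
Leg 2: from (-53.045°, -74.066°), δ = 4489011/6371000 = 0.704601 rad, θ = 292° → φ = -27.577°, λ = -116.718°.

latitude -27.577°, longitude -116.718°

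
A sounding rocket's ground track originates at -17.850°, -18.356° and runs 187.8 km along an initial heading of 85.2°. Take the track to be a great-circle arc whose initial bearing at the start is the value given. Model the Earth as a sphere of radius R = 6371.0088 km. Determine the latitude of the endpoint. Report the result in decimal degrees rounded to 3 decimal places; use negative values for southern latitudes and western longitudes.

latitude -17.701°

The arc subtends δ = 187.8/6371.0088 = 0.029477 rad at the centre.
With φ₁ = -17.850° = -0.311541 rad and θ = 85.2° = 1.487021 rad:
Destination latitude: φ₂ = arcsin( sin φ₁ cos δ + cos φ₁ sin δ cos θ ) = arcsin(-0.304045) = -17.701°.
For the longitude increment, Δλ = atan2( sin θ sin δ cos φ₁, cos δ − sin φ₁ sin φ₂ ) = atan2(0.027956, 0.906368) = 1.767°.
λ₂ = λ₁ + Δλ = -16.589°.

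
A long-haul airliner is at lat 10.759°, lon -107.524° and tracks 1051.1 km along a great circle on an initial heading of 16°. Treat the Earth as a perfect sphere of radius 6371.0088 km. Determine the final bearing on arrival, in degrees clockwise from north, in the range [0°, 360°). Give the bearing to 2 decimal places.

Angular distance δ = d/R = 1051.1 / 6371.0088 = 0.164982 rad.
With φ₁ = 10.759° = 0.187780 rad and θ = 16° = 0.279253 rad:
Destination latitude: φ₂ = arcsin( sin φ₁ cos δ + cos φ₁ sin δ cos θ ) = arcsin(0.339240) = 19.831°.
Then Δλ = atan2(0.044473, 0.923093) = 0.048141 rad, from sin θ sin δ cos φ₁ over cos δ − sin φ₁ sin φ₂.
λ₂ = -107.524° + 2.758° = -104.766°.
The forward bearing on arrival equals the back-azimuth from the destination plus 180°.
Back-azimuth from P₂ (19.83°, -104.77°) to P₁ (10.76°, -107.52°), with Δλ' = λ₁ − λ₂ = -2.76°: atan2( sin Δλ' cos φ₁ , cos φ₂ sin φ₁ − sin φ₂ cos φ₁ cos Δλ' ) = 196.73°.
Final bearing = (196.73° + 180°) mod 360° = 16.73°.

final bearing 16.73°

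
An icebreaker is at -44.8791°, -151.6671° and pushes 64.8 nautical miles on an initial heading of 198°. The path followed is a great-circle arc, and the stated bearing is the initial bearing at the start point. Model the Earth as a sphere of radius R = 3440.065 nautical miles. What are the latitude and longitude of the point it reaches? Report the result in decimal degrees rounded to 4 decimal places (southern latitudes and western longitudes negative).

latitude -45.9046°, longitude -152.1464°

Central angle δ = d/R = 0.018837 rad.
Start latitude φ₁ = -0.783288 rad; initial bearing θ = 3.455752 rad.
sin φ₂ = sin φ₁ cos δ + cos φ₁ sin δ cos θ = (-0.705613)(0.999823) + (0.708597)(0.018836)(-0.951057) = -0.718182
φ₂ = asin(-0.718182) = -0.801186 rad = -45.9046°.
Then Δλ = atan2(-0.004124, 0.493064) = -0.008365 rad, from sin θ sin δ cos φ₁ over cos δ − sin φ₁ sin φ₂.
λ₂ = λ₁ + Δλ = -152.1464°.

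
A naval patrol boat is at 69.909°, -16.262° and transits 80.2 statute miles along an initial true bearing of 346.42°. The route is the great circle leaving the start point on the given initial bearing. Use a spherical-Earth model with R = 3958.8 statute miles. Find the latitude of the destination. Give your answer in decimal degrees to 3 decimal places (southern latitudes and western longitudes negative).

The arc subtends δ = 80.2/3958.8 = 0.020259 rad at the centre.
Converting: φ₁ = 1.220142 rad, θ = 6.046170 rad.
Destination latitude: φ₂ = arcsin( sin φ₁ cos δ + cos φ₁ sin δ cos θ ) = arcsin(0.945720) = 71.035°.
Then Δλ = atan2(-0.001634, 0.111624) = -0.014637 rad, from sin θ sin δ cos φ₁ over cos δ − sin φ₁ sin φ₂.
Hence λ₂ = -16.262° + -0.839° = -17.101°.

latitude 71.035°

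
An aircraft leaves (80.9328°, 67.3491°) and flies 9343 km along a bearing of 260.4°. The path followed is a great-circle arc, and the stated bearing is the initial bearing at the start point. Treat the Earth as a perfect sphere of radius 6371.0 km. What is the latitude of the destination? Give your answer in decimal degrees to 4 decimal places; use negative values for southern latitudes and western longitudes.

latitude 4.3977°

Central angle δ = d/R = 1.466489 rad.
Converting: φ₁ = 1.412544 rad, θ = 4.544837 rad.
sin φ₂ = sin φ₁ cos δ + cos φ₁ sin δ cos θ = (0.987504)(0.104119) + (0.157593)(0.994565)(-0.166769) = 0.076679
φ₂ = asin(0.076679) = 0.076754 rad = 4.3977°.
Δλ = atan2( sin θ sin δ cos φ₁ , cos δ − sin φ₁ sin φ₂ ) = atan2(-0.154541, 0.028398) = -1.389068 rad = -79.5877°.
Hence λ₂ = 67.3491° + -79.5877° = -12.2386°.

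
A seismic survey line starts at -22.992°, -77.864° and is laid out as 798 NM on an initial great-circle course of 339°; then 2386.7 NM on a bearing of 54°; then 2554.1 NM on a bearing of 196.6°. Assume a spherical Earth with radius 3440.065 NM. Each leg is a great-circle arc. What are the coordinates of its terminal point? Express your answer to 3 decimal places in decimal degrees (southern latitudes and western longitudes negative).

Apply the spherical direct solution leg by leg, carrying full precision between legs.
Leg 1: from (-22.992°, -77.864°), δ = 798/3440.065 = 0.231972 rad, θ = 339° → φ = -10.519°, λ = -82.671°.
Leg 2: from (-10.519°, -82.671°), δ = 2386.7/3440.065 = 0.693795 rad, θ = 54° → φ = 13.249°, λ = -50.565°.
Leg 3: from (13.249°, -50.565°), δ = 2554.1/3440.065 = 0.742457 rad, θ = 196.6° → φ = -27.504°, λ = -63.143°.

latitude -27.504°, longitude -63.143°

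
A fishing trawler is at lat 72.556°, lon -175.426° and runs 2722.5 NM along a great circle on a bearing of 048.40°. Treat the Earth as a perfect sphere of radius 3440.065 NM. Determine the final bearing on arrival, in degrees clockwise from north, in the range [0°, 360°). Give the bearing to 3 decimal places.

δ = 2722.5/3440.065 = 0.791409 rad (45.3444°).
Start latitude φ₁ = 1.266341 rad; initial bearing θ = 0.844739 rad.
Destination latitude: φ₂ = arcsin( sin φ₁ cos δ + cos φ₁ sin δ cos θ ) = arcsin(0.812097) = 54.301°.
Δλ = atan2( sin θ sin δ cos φ₁ , cos δ − sin φ₁ sin φ₂ ) = atan2(0.159462, -0.071906) = 1.994420 rad = 114.272°.
λ₂ = -175.426° + 114.272° = -61.154°.
The forward bearing on arrival equals the back-azimuth from the destination plus 180°.
Back-azimuth from P₂ (54.301°, -61.154°) to P₁ (72.556°, -175.426°), with Δλ' = λ₁ − λ₂ = -114.272°: atan2( sin Δλ' cos φ₁ , cos φ₂ sin φ₁ − sin φ₂ cos φ₁ cos Δλ' ) = 337.408°.
Final bearing = (337.408° + 180°) mod 360° = 157.408°.

final bearing 157.408°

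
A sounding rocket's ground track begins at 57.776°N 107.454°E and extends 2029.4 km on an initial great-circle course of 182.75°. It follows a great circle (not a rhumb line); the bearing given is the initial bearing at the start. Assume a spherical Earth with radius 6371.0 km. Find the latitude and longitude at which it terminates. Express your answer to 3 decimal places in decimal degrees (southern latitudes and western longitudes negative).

Central angle δ = d/R = 0.318537 rad.
With φ₁ = 57.776° = 1.008381 rad and θ = 182.75° = 3.189589 rad:
sin φ₂ = sin φ₁ cos δ + cos φ₁ sin δ cos θ = (0.845970)(0.949695) + (0.533231)(0.313178)(-0.998848) = 0.636609
φ₂ = asin(0.636609) = 0.690094 rad = 39.539°.
For the longitude increment, Δλ = atan2( sin θ sin δ cos φ₁, cos δ − sin φ₁ sin φ₂ ) = atan2(-0.008012, 0.411142) = -1.116°.
Hence λ₂ = 107.454° + -1.116° = 106.338°.

latitude 39.539°, longitude 106.338°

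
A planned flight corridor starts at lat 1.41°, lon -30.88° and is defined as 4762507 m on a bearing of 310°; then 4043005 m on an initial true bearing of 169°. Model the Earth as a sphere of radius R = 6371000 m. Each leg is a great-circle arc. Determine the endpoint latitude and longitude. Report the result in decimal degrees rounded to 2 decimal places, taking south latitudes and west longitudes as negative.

Apply the spherical direct solution leg by leg, carrying full precision between legs.
Leg 1: from (1.41°, -30.88°), δ = 4762507/6371000 = 0.747529 rad, θ = 310° → φ = 27.06°, λ = -66.67°.
Leg 2: from (27.06°, -66.67°), δ = 4043005/6371000 = 0.634595 rad, θ = 169° → φ = -8.74°, λ = -60.10°.

latitude -8.74°, longitude -60.10°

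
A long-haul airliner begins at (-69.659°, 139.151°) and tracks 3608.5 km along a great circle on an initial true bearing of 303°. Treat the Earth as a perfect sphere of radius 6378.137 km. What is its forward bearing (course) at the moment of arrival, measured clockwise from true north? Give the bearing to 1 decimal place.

final bearing 336.2°

The arc subtends δ = 3608.5/6378.137 = 0.565761 rad at the centre.
Start latitude φ₁ = -1.215779 rad; initial bearing θ = 5.288348 rad.
sin φ₂ = sin φ₁ cos δ + cos φ₁ sin δ cos θ = (-0.937640)(0.844181) + (0.347607)(0.536058)(0.544639) = -0.690052
φ₂ = asin(-0.690052) = -0.761560 rad = -43.634°.
Δλ = atan2( sin θ sin δ cos φ₁ , cos δ − sin φ₁ sin φ₂ ) = atan2(-0.156276, 0.197161) = -0.670232 rad = -38.401°.
λ₂ = 139.151° + -38.401° = 100.750°.
The forward bearing on arrival equals the back-azimuth from the destination plus 180°.
Back-azimuth from P₂ (-43.6°, 100.7°) to P₁ (-69.7°, 139.2°), with Δλ' = λ₁ − λ₂ = 38.4°: atan2( sin Δλ' cos φ₁ , cos φ₂ sin φ₁ − sin φ₂ cos φ₁ cos Δλ' ) = 156.2°.
Final bearing = (156.2° + 180°) mod 360° = 336.2°.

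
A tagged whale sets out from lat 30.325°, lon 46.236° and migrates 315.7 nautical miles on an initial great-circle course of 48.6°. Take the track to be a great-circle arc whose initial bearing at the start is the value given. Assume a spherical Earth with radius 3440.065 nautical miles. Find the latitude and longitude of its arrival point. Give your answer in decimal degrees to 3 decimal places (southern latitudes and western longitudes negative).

latitude 33.717°, longitude 50.977°

The arc subtends δ = 315.7/3440.065 = 0.091772 rad at the centre.
Converting: φ₁ = 0.529271 rad, θ = 0.848230 rad.
Destination latitude: φ₂ = arcsin( sin φ₁ cos δ + cos φ₁ sin δ cos θ ) = arcsin(0.555092) = 33.717°.
For the longitude increment, Δλ = atan2( sin θ sin δ cos φ₁, cos δ − sin φ₁ sin φ₂ ) = atan2(0.059337, 0.715524) = 4.741°.
Hence λ₂ = 46.236° + 4.741° = 50.977°.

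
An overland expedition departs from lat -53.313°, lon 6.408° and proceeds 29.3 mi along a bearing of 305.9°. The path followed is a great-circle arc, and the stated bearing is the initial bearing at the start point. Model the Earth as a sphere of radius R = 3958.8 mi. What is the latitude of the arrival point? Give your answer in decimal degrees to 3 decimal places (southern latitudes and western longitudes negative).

latitude -53.063°

δ = 29.3/3958.8 = 0.007401 rad (0.4241°).
Converting: φ₁ = -0.930487 rad, θ = 5.338962 rad.
Applying the spherical law of cosines for sides, sin φ₂ = sin φ₁ cos δ + cos φ₁ sin δ cos θ = -0.799296, so φ₂ = -53.063°.
Δλ = atan2( sin θ sin δ cos φ₁ , cos δ − sin φ₁ sin φ₂ ) = atan2(-0.003582, 0.359008) = -0.009977 rad = -0.572°.
Hence λ₂ = 6.408° + -0.572° = 5.836°.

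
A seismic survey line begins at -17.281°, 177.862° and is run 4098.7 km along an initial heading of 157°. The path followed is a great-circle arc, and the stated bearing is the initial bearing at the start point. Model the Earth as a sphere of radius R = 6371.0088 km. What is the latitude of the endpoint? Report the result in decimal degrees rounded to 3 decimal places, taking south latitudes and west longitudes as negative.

latitude -49.901°

The arc subtends δ = 4098.7/6371.0088 = 0.643336 rad at the centre.
Converting: φ₁ = -0.301610 rad, θ = 2.740167 rad.
Destination latitude: φ₂ = arcsin( sin φ₁ cos δ + cos φ₁ sin δ cos θ ) = arcsin(-0.764932) = -49.901°.
Then Δλ = atan2(0.223807, 0.572870) = 0.372443 rad, from sin θ sin δ cos φ₁ over cos δ − sin φ₁ sin φ₂.
λ₂ = 177.862° + 21.339° = 199.201°, normalized to (−180°, 180°] → -160.799°.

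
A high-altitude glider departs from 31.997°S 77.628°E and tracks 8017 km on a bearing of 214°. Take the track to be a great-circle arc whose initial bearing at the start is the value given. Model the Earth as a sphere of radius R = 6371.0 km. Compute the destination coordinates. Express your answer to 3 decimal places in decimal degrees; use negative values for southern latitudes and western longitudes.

Central angle δ = d/R = 1.258358 rad.
With φ₁ = -31.997° = -0.558453 rad and θ = 214° = 3.735005 rad:
sin φ₂ = sin φ₁ cos δ + cos φ₁ sin δ cos θ = (-0.529875)(0.307380) + (0.848076)(0.951587)(-0.829038) = -0.831921
φ₂ = asin(-0.831921) = -0.982561 rad = -56.297°.
Then Δλ = atan2(-0.451279, -0.133434) = -1.858286 rad, from sin θ sin δ cos φ₁ over cos δ − sin φ₁ sin φ₂.
λ₂ = λ₁ + Δλ = -28.844°.

latitude -56.297°, longitude -28.844°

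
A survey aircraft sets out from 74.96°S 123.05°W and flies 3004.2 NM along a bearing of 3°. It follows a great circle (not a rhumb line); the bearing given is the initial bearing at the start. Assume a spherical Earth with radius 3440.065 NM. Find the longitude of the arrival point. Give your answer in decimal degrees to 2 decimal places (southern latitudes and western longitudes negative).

longitude -120.51°

The arc subtends δ = 3004.2/3440.065 = 0.873297 rad at the centre.
Start latitude φ₁ = -1.308299 rad; initial bearing θ = 0.052360 rad.
sin φ₂ = sin φ₁ cos δ + cos φ₁ sin δ cos θ = (-0.965745)(0.642303) + (0.259493)(0.766451)(0.998630) = -0.421684
φ₂ = asin(-0.421684) = -0.435302 rad = -24.94°.
Δλ = atan2( sin θ sin δ cos φ₁ , cos δ − sin φ₁ sin φ₂ ) = atan2(0.010409, 0.235063) = 0.044253 rad = 2.54°.
λ₂ = λ₁ + Δλ = -120.51°.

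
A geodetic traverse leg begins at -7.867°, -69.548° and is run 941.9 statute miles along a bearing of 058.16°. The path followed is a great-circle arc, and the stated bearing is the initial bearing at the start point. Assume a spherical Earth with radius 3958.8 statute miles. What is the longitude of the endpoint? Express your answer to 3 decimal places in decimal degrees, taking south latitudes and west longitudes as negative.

δ = 941.9/3958.8 = 0.237926 rad (13.6321°).
Converting: φ₁ = -0.137305 rad, θ = 1.015083 rad.
Destination latitude: φ₂ = arcsin( sin φ₁ cos δ + cos φ₁ sin δ cos θ ) = arcsin(-0.009852) = -0.564°.
Δλ = atan2( sin θ sin δ cos φ₁ , cos δ − sin φ₁ sin φ₂ ) = atan2(0.198338, 0.970481) = 0.201595 rad = 11.551°.
λ₂ = -69.548° + 11.551° = -57.997°.

longitude -57.997°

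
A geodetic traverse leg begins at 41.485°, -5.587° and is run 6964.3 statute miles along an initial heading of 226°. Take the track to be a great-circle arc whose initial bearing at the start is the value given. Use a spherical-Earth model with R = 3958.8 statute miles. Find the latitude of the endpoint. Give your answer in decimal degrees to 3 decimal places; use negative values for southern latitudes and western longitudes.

latitude -39.438°

Angular distance δ = d/R = 6964.3 / 3958.8 = 1.759195 rad.
Start latitude φ₁ = 0.724050 rad; initial bearing θ = 3.944444 rad.
sin φ₂ = sin φ₁ cos δ + cos φ₁ sin δ cos θ = (0.662424)(-0.187286) + (0.749129)(0.982305)(-0.694658) = -0.635243
φ₂ = asin(-0.635243) = -0.688324 rad = -39.438°.
Δλ = atan2( sin θ sin δ cos φ₁ , cos δ − sin φ₁ sin φ₂ ) = atan2(-0.529343, 0.233515) = -1.155335 rad = -66.196°.
λ₂ = -5.587° + -66.196° = -71.783°.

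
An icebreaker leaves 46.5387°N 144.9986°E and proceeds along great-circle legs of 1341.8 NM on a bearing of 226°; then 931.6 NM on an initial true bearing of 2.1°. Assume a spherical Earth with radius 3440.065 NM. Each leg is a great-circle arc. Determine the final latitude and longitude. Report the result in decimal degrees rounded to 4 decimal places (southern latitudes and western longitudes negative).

Apply the spherical direct solution leg by leg, carrying full precision between legs.
Leg 1: from (46.5387°, 144.9986°), δ = 1341.8/3440.065 = 0.390051 rad, θ = 226° → φ = 29.3165°, λ = 126.7166°.
Leg 2: from (29.3165°, 126.7166°), δ = 931.6/3440.065 = 0.270809 rad, θ = 2.1° → φ = 44.8200°, λ = 127.5085°.

latitude 44.8200°, longitude 127.5085°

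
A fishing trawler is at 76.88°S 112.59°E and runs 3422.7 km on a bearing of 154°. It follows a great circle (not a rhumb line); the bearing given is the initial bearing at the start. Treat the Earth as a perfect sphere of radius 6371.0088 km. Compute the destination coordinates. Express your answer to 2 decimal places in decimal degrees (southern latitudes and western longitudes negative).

latitude -70.24°, longitude -108.98°

Central angle δ = d/R = 0.537230 rad.
Start latitude φ₁ = -1.341809 rad; initial bearing θ = 2.687807 rad.
sin φ₂ = sin φ₁ cos δ + cos φ₁ sin δ cos θ = (-0.973897)(0.859129) + (0.226991)(0.511759)(-0.898794) = -0.941111
φ₂ = asin(-0.941111) = -1.225903 rad = -70.24°.
Then Δλ = atan2(0.050923, -0.057416) = 2.416053 rad, from sin θ sin δ cos φ₁ over cos δ − sin φ₁ sin φ₂.
λ₂ = 112.59° + 138.43° = 251.02°, normalized to (−180°, 180°] → -108.98°.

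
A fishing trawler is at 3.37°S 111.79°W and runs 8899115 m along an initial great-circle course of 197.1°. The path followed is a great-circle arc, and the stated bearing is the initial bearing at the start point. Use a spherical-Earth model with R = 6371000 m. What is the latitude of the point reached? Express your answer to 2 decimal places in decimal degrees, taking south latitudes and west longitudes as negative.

latitude -71.79°

δ = 8899115/6371000 = 1.396816 rad (80.0317°).
Start latitude φ₁ = -0.058818 rad; initial bearing θ = 3.440044 rad.
Destination latitude: φ₂ = arcsin( sin φ₁ cos δ + cos φ₁ sin δ cos θ ) = arcsin(-0.949912) = -71.79°.
For the longitude increment, Δλ = atan2( sin θ sin δ cos φ₁, cos δ − sin φ₁ sin φ₂ ) = atan2(-0.289101, 0.117265) = -67.92°.
λ₂ = λ₁ + Δλ = -179.71°.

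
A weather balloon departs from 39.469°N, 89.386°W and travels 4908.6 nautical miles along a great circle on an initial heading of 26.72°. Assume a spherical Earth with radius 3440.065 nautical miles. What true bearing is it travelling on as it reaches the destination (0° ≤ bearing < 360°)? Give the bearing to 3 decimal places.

final bearing 146.789°

δ = 4908.6/3440.065 = 1.426892 rad (81.7549°).
With φ₁ = 39.469° = 0.688864 rad and θ = 26.72° = 0.466352 rad:
Applying the spherical law of cosines for sides, sin φ₂ = sin φ₁ cos δ + cos φ₁ sin δ cos θ = 0.773565, so φ₂ = 50.675°.
Then Δλ = atan2(0.343513, -0.348317) = 2.363137 rad, from sin θ sin δ cos φ₁ over cos δ − sin φ₁ sin φ₂.
λ₂ = -89.386° + 135.398° = 46.012°.
The forward bearing on arrival equals the back-azimuth from the destination plus 180°.
Back-azimuth from P₂ (50.675°, 46.012°) to P₁ (39.469°, -89.386°), with Δλ' = λ₁ − λ₂ = -135.398°: atan2( sin Δλ' cos φ₁ , cos φ₂ sin φ₁ − sin φ₂ cos φ₁ cos Δλ' ) = 326.789°.
Final bearing = (326.789° + 180°) mod 360° = 146.789°.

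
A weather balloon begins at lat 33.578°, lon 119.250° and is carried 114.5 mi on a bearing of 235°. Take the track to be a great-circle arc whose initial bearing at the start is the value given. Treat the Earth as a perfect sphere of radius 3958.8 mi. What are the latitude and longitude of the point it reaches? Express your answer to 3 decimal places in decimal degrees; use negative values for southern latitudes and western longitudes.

δ = 114.5/3958.8 = 0.028923 rad (1.6572°).
Start latitude φ₁ = 0.586047 rad; initial bearing θ = 4.101524 rad.
Destination latitude: φ₂ = arcsin( sin φ₁ cos δ + cos φ₁ sin δ cos θ ) = arcsin(0.539021) = 32.617°.
Δλ = atan2( sin θ sin δ cos φ₁ , cos δ − sin φ₁ sin φ₂ ) = atan2(-0.019736, 0.701464) = -0.028128 rad = -1.612°.
λ₂ = 119.250° + -1.612° = 117.638°.

latitude 32.617°, longitude 117.638°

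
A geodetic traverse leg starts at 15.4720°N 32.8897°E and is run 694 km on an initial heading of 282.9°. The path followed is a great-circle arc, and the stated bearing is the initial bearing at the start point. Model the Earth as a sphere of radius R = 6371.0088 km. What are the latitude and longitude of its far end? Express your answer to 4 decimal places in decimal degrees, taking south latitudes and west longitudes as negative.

Angular distance δ = d/R = 694 / 6371.0088 = 0.108931 rad.
Converting: φ₁ = 0.270037 rad, θ = 4.937536 rad.
sin φ₂ = sin φ₁ cos δ + cos φ₁ sin δ cos θ = (0.266767)(0.994073) + (0.963761)(0.108716)(0.223250) = 0.288577
φ₂ = asin(0.288577) = 0.292741 rad = 16.7728°.
Then Δλ = atan2(-0.102131, 0.917090) = -0.110908 rad, from sin θ sin δ cos φ₁ over cos δ − sin φ₁ sin φ₂.
λ₂ = λ₁ + Δλ = 26.5352°.

latitude 16.7728°, longitude 26.5352°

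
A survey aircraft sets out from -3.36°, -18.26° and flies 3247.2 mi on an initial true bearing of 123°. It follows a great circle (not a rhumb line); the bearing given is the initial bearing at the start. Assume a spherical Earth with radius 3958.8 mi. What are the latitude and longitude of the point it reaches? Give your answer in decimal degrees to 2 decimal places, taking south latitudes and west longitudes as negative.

The arc subtends δ = 3247.2/3958.8 = 0.820249 rad at the centre.
Start latitude φ₁ = -0.058643 rad; initial bearing θ = 2.146755 rad.
Applying the spherical law of cosines for sides, sin φ₂ = sin φ₁ cos δ + cos φ₁ sin δ cos θ = -0.437592, so φ₂ = -25.95°.
Then Δλ = atan2(0.612278, 0.656392) = 0.750640 rad, from sin θ sin δ cos φ₁ over cos δ − sin φ₁ sin φ₂.
Hence λ₂ = -18.26° + 43.01° = 24.75°.

latitude -25.95°, longitude 24.75°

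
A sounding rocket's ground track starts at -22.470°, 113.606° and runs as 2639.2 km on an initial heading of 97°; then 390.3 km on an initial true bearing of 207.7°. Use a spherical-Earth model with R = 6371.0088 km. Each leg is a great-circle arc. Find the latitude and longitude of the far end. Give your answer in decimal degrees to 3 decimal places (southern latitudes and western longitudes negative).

latitude -26.376°, longitude 137.565°

Apply the spherical direct solution leg by leg, carrying full precision between legs.
Leg 1: from (-22.470°, 113.606°), δ = 2639.2/6371.0088 = 0.414252 rad, θ = 97° → φ = -23.279°, λ = 139.385°.
Leg 2: from (-23.279°, 139.385°), δ = 390.3/6371.0088 = 0.061262 rad, θ = 207.7° → φ = -26.376°, λ = 137.565°.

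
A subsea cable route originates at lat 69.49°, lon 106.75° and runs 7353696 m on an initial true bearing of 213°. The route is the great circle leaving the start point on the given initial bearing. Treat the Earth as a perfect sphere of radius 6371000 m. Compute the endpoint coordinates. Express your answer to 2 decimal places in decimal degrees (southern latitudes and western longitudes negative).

δ = 7353696/6371000 = 1.154245 rad (66.1334°).
With φ₁ = 69.49° = 1.212829 rad and θ = 213° = 3.717551 rad:
Applying the spherical law of cosines for sides, sin φ₂ = sin φ₁ cos δ + cos φ₁ sin δ cos θ = 0.110242, so φ₂ = 6.33°.
Then Δλ = atan2(-0.174508, 0.301355) = -0.524894 rad, from sin θ sin δ cos φ₁ over cos δ − sin φ₁ sin φ₂.
Hence λ₂ = 106.75° + -30.07° = 76.68°.

latitude 6.33°, longitude 76.68°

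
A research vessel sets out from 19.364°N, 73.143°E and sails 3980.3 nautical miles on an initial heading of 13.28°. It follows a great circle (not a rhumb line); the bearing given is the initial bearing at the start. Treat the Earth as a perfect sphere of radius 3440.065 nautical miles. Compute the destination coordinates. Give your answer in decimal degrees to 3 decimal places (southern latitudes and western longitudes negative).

Angular distance δ = d/R = 3980.3 / 3440.065 = 1.157042 rad.
Start latitude φ₁ = 0.337966 rad; initial bearing θ = 0.231780 rad.
Destination latitude: φ₂ = arcsin( sin φ₁ cos δ + cos φ₁ sin δ cos θ ) = arcsin(0.974030) = 76.914°.
Δλ = atan2( sin θ sin δ cos φ₁ , cos δ − sin φ₁ sin φ₂ ) = atan2(0.198429, 0.079092) = 1.191505 rad = 68.268°.
λ₂ = λ₁ + Δλ = 141.411°.

latitude 76.914°, longitude 141.411°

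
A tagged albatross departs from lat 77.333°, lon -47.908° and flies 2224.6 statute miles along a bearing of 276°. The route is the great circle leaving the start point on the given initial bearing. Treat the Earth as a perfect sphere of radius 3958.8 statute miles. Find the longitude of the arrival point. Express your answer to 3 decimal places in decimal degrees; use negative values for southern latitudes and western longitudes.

longitude -123.999°

Angular distance δ = d/R = 2224.6 / 3958.8 = 0.561938 rad.
Converting: φ₁ = 1.349715 rad, θ = 4.817109 rad.
sin φ₂ = sin φ₁ cos δ + cos φ₁ sin δ cos θ = (0.975661)(0.846224) + (0.219284)(0.532827)(0.104528) = 0.837841
φ₂ = asin(0.837841) = 0.993316 rad = 56.913°.
For the longitude increment, Δλ = atan2( sin θ sin δ cos φ₁, cos δ − sin φ₁ sin φ₂ ) = atan2(-0.116201, 0.028775) = -76.091°.
λ₂ = -47.908° + -76.091° = -123.999°.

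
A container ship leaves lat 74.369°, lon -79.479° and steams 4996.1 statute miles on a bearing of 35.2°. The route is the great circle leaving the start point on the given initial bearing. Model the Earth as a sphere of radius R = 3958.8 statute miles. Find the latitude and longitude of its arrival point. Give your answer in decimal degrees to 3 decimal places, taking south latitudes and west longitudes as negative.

latitude 30.160°, longitude 61.090°

The arc subtends δ = 4996.1/3958.8 = 1.262024 rad at the centre.
Start latitude φ₁ = 1.297984 rad; initial bearing θ = 0.614356 rad.
Destination latitude: φ₂ = arcsin( sin φ₁ cos δ + cos φ₁ sin δ cos θ ) = arcsin(0.502410) = 30.160°.
For the longitude increment, Δλ = atan2( sin θ sin δ cos φ₁, cos δ − sin φ₁ sin φ₂ ) = atan2(0.147969, -0.179940) = 140.569°.
λ₂ = -79.479° + 140.569° = 61.090°.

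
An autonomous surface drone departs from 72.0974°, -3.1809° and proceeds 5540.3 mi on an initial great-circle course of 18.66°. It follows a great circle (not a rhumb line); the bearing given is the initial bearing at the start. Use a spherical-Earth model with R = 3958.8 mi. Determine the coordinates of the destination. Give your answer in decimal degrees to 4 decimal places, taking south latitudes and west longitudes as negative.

latitude 26.6920°, longitude 156.1560°

The arc subtends δ = 5540.3/3958.8 = 1.399490 rad at the centre.
Start latitude φ₁ = 1.258337 rad; initial bearing θ = 0.325678 rad.
Destination latitude: φ₂ = arcsin( sin φ₁ cos δ + cos φ₁ sin δ cos θ ) = arcsin(0.449194) = 26.6920°.
For the longitude increment, Δλ = atan2( sin θ sin δ cos φ₁, cos δ − sin φ₁ sin φ₂ ) = atan2(0.096913, -0.256974) = 159.3369°.
λ₂ = λ₁ + Δλ = 156.1560°.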